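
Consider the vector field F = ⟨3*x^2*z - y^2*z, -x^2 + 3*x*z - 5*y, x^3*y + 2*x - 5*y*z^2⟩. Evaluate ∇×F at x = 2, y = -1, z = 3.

(-43, 21, -1)

(∇×F)₁ = ∂F₃/∂y − ∂F₂/∂z = x^3 - 3*x - 5*z^2
(∇×F)₂ = ∂F₁/∂z − ∂F₃/∂x = -3*x^2*y + 3*x^2 - y^2 - 2
(∇×F)₃ = ∂F₂/∂x − ∂F₁/∂y = -2*x + 2*y*z + 3*z
∇×F = (x^3 - 3*x - 5*z^2, -3*x^2*y + 3*x^2 - y^2 - 2, -2*x + 2*y*z + 3*z)
At (2, -1, 3): (-43, 21, -1).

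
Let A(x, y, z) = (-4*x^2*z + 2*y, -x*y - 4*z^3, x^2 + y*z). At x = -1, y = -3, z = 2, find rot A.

(∇×A)₁ = ∂A₃/∂y − ∂A₂/∂z = 12*z^2 + z
(∇×A)₂ = ∂A₁/∂z − ∂A₃/∂x = -4*x^2 - 2*x
(∇×A)₃ = ∂A₂/∂x − ∂A₁/∂y = -y - 2
∇×A = (12*z^2 + z, -4*x^2 - 2*x, -y - 2)
At (-1, -3, 2): (50, -2, 1).

(50, -2, 1)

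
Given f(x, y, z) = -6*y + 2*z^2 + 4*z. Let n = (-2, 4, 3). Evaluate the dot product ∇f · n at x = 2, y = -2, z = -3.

-48

∂f/∂x = 0
∂f/∂y = -6
∂f/∂z = 4*z + 4
∇f at (2, -2, -3) = (0, -6, -8)
∇f · n = (0)(-2) + (-6)(4) + (-8)(3) = -48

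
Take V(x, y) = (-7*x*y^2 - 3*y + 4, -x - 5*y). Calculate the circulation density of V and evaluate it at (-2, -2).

58

∂V₂/∂x = -1
∂V₁/∂y = -14*x*y - 3
Scalar curl = 14*x*y + 2
At (-2, -2): 58.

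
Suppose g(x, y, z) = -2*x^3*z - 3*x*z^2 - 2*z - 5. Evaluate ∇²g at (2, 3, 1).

-36

∂²g/∂x² = -12*x*z
∂²g/∂y² = 0
∂²g/∂z² = -6*x
∇²g = -12*x*z - 6*x
At (2, 3, 1): -36.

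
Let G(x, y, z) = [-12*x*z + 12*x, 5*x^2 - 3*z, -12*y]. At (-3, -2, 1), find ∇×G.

(-9, 36, -30)

(∇×G)₁ = ∂G₃/∂y − ∂G₂/∂z = -9
(∇×G)₂ = ∂G₁/∂z − ∂G₃/∂x = -12*x
(∇×G)₃ = ∂G₂/∂x − ∂G₁/∂y = 10*x
∇×G = (-9, -12*x, 10*x)
At (-3, -2, 1): (-9, 36, -30).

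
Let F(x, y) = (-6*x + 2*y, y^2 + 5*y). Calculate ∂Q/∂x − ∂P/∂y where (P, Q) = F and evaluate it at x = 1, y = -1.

-2

∂F₂/∂x = 0
∂F₁/∂y = 2
Scalar curl = -2
At (1, -1): -2.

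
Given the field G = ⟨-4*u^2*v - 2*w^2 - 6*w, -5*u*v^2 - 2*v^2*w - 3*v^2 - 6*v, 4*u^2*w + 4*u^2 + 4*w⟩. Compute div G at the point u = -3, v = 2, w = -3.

154

∂G₁/∂u = -8*u*v
∂G₂/∂v = -10*u*v - 4*v*w - 6*v - 6
∂G₃/∂w = 4*u^2 + 4
∇·G = 4*u^2 - 18*u*v - 4*v*w - 6*v - 2
At (-3, 2, -3): 154.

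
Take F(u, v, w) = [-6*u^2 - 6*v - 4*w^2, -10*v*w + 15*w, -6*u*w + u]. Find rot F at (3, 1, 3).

(-5, -7, 6)

(∇×F)₁ = ∂F₃/∂v − ∂F₂/∂w = 10*v - 15
(∇×F)₂ = ∂F₁/∂w − ∂F₃/∂u = -2*w - 1
(∇×F)₃ = ∂F₂/∂u − ∂F₁/∂v = 6
∇×F = (10*v - 15, -2*w - 1, 6)
At (3, 1, 3): (-5, -7, 6).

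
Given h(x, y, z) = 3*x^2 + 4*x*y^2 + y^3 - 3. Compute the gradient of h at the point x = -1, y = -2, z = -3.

(10, 28, 0)

∂h/∂x = 6*x + 4*y^2
∂h/∂y = 8*x*y + 3*y^2
∂h/∂z = 0
∇h = (6*x + 4*y^2, 8*x*y + 3*y^2, 0)
At (-1, -2, -3): (10, 28, 0).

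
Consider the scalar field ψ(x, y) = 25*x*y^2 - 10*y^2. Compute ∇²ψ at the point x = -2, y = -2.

-120

∂²ψ/∂x² = 0
∂²ψ/∂y² = 10*(5*x - 2)
∇²ψ = 50*x - 20
At (-2, -2): -120.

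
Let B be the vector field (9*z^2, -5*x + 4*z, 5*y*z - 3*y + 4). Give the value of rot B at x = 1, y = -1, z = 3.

(8, 54, -5)

(∇×B)₁ = ∂B₃/∂y − ∂B₂/∂z = 5*z - 7
(∇×B)₂ = ∂B₁/∂z − ∂B₃/∂x = 18*z
(∇×B)₃ = ∂B₂/∂x − ∂B₁/∂y = -5
∇×B = (5*z - 7, 18*z, -5)
At (1, -1, 3): (8, 54, -5).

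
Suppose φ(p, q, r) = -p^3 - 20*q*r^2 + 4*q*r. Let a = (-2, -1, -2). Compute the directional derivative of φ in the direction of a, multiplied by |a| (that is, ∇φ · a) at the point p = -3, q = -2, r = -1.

254

∂φ/∂p = -3*p^2
∂φ/∂q = -20*r^2 + 4*r
∂φ/∂r = -40*q*r + 4*q
∇φ at (-3, -2, -1) = (-27, -24, -88)
∇φ · a = (-27)(-2) + (-24)(-1) + (-88)(-2) = 254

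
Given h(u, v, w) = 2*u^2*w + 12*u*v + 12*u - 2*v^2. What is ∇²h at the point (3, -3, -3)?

-16

∂²h/∂u² = 4*w
∂²h/∂v² = -4
∂²h/∂w² = 0
∇²h = 4*w - 4
At (3, -3, -3): -16.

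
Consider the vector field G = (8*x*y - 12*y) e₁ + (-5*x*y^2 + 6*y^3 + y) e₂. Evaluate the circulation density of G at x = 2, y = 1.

∂G₂/∂x = -5*y^2
∂G₁/∂y = 8*x - 12
Scalar curl = -8*x - 5*y^2 + 12
At (2, 1): -9.

-9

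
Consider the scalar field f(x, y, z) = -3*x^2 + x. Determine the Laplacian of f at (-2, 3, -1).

∂²f/∂x² = -6
∂²f/∂y² = 0
∂²f/∂z² = 0
∇²f = -6
At (-2, 3, -1): -6.

-6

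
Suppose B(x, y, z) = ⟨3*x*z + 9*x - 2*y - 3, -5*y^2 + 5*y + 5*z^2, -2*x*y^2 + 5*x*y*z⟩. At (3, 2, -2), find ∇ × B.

(-34, 37, 2)

(∇×B)₁ = ∂B₃/∂y − ∂B₂/∂z = -4*x*y + 5*x*z - 10*z
(∇×B)₂ = ∂B₁/∂z − ∂B₃/∂x = 3*x + 2*y^2 - 5*y*z
(∇×B)₃ = ∂B₂/∂x − ∂B₁/∂y = 2
∇×B = (-4*x*y + 5*x*z - 10*z, 3*x + 2*y^2 - 5*y*z, 2)
At (3, 2, -2): (-34, 37, 2).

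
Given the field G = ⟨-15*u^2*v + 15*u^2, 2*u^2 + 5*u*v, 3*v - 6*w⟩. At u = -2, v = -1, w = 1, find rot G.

(∇×G)₁ = ∂G₃/∂v − ∂G₂/∂w = 3
(∇×G)₂ = ∂G₁/∂w − ∂G₃/∂u = 0
(∇×G)₃ = ∂G₂/∂u − ∂G₁/∂v = 15*u^2 + 4*u + 5*v
∇×G = (3, 0, 15*u^2 + 4*u + 5*v)
At (-2, -1, 1): (3, 0, 47).

(3, 0, 47)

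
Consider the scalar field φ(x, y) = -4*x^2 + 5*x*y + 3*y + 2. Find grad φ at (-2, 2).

∂φ/∂x = -8*x + 5*y
∂φ/∂y = 5*x + 3
∇φ = (-8*x + 5*y, 5*x + 3)
At (-2, 2): (26, -7).

(26, -7)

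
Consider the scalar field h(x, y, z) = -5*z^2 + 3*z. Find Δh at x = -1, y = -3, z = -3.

-10

∂²h/∂x² = 0
∂²h/∂y² = 0
∂²h/∂z² = -10
∇²h = -10
At (-1, -3, -3): -10.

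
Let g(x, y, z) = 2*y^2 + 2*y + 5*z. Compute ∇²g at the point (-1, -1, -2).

∂²g/∂x² = 0
∂²g/∂y² = 4
∂²g/∂z² = 0
∇²g = 4
At (-1, -1, -2): 4.

4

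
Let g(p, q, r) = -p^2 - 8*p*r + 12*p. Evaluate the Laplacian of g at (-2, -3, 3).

-2

∂²g/∂p² = -2
∂²g/∂q² = 0
∂²g/∂r² = 0
∇²g = -2
At (-2, -3, 3): -2.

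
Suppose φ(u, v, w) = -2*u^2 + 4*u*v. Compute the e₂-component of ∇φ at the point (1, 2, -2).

(∇φ)_2 = ∂φ/∂v = 4*u
At (1, 2, -2): 4.

4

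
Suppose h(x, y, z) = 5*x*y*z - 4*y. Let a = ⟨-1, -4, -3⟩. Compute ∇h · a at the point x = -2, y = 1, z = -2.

-24

∂h/∂x = 5*y*z
∂h/∂y = 5*x*z - 4
∂h/∂z = 5*x*y
∇h at (-2, 1, -2) = (-10, 16, -10)
∇h · a = (-10)(-1) + (16)(-4) + (-10)(-3) = -24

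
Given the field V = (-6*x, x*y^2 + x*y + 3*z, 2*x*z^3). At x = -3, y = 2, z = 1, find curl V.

(∇×V)₁ = ∂V₃/∂y − ∂V₂/∂z = -3
(∇×V)₂ = ∂V₁/∂z − ∂V₃/∂x = -2*z^3
(∇×V)₃ = ∂V₂/∂x − ∂V₁/∂y = y^2 + y
∇×V = (-3, -2*z^3, y^2 + y)
At (-3, 2, 1): (-3, -2, 6).

(-3, -2, 6)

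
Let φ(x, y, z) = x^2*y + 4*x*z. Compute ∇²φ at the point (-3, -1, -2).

-2

∂²φ/∂x² = 2*y
∂²φ/∂y² = 0
∂²φ/∂z² = 0
∇²φ = 2*y
At (-3, -1, -2): -2.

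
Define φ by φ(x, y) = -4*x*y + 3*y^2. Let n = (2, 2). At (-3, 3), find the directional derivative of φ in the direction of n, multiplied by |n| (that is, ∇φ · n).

∂φ/∂x = -4*y
∂φ/∂y = -4*x + 6*y
∇φ at (-3, 3) = (-12, 30)
∇φ · n = (-12)(2) + (30)(2) = 36

36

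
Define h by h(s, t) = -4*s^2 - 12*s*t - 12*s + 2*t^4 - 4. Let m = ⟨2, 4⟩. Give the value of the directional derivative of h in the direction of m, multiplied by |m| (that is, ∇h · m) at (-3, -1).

160

∂h/∂s = -8*s - 12*t - 12
∂h/∂t = -12*s + 8*t^3
∇h at (-3, -1) = (24, 28)
∇h · m = (24)(2) + (28)(4) = 160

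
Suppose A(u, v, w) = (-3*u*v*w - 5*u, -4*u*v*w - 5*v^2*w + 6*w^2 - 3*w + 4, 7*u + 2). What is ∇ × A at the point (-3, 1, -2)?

(20, 2, 26)

(∇×A)₁ = ∂A₃/∂v − ∂A₂/∂w = 4*u*v + 5*v^2 - 12*w + 3
(∇×A)₂ = ∂A₁/∂w − ∂A₃/∂u = -3*u*v - 7
(∇×A)₃ = ∂A₂/∂u − ∂A₁/∂v = 3*u*w - 4*v*w
∇×A = (4*u*v + 5*v^2 - 12*w + 3, -3*u*v - 7, 3*u*w - 4*v*w)
At (-3, 1, -2): (20, 2, 26).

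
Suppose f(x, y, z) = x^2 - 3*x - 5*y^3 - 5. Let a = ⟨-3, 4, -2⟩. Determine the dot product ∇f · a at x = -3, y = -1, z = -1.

∂f/∂x = 2*x - 3
∂f/∂y = -15*y^2
∂f/∂z = 0
∇f at (-3, -1, -1) = (-9, -15, 0)
∇f · a = (-9)(-3) + (-15)(4) + (0)(-2) = -33

-33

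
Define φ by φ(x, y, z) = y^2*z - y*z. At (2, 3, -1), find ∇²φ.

-2

∂²φ/∂x² = 0
∂²φ/∂y² = 2*z
∂²φ/∂z² = 0
∇²φ = 2*z
At (2, 3, -1): -2.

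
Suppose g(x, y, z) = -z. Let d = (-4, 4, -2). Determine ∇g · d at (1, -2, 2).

2

∂g/∂x = 0
∂g/∂y = 0
∂g/∂z = -1
∇g at (1, -2, 2) = (0, 0, -1)
∇g · d = (0)(-4) + (0)(4) + (-1)(-2) = 2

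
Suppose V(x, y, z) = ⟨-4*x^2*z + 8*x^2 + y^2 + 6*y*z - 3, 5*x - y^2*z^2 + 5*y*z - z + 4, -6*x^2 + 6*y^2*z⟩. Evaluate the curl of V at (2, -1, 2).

(∇×V)₁ = ∂V₃/∂y − ∂V₂/∂z = 2*y^2*z + 12*y*z - 5*y + 1
(∇×V)₂ = ∂V₁/∂z − ∂V₃/∂x = -4*x^2 + 12*x + 6*y
(∇×V)₃ = ∂V₂/∂x − ∂V₁/∂y = -2*y - 6*z + 5
∇×V = (2*y^2*z + 12*y*z - 5*y + 1, -4*x^2 + 12*x + 6*y, -2*y - 6*z + 5)
At (2, -1, 2): (-14, 2, -5).

(-14, 2, -5)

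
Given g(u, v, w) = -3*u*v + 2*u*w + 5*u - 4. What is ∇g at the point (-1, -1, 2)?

∂g/∂u = -3*v + 2*w + 5
∂g/∂v = -3*u
∂g/∂w = 2*u
∇g = (-3*v + 2*w + 5, -3*u, 2*u)
At (-1, -1, 2): (12, 3, -2).

(12, 3, -2)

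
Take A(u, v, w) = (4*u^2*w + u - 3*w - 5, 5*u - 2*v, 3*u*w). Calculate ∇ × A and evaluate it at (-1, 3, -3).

(0, 10, 5)

(∇×A)₁ = ∂A₃/∂v − ∂A₂/∂w = 0
(∇×A)₂ = ∂A₁/∂w − ∂A₃/∂u = 4*u^2 - 3*w - 3
(∇×A)₃ = ∂A₂/∂u − ∂A₁/∂v = 5
∇×A = (0, 4*u^2 - 3*w - 3, 5)
At (-1, 3, -3): (0, 10, 5).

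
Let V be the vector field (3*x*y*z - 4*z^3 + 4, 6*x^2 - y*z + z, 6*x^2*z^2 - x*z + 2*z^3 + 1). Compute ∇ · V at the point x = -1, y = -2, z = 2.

35

∂V₁/∂x = 3*y*z
∂V₂/∂y = -z
∂V₃/∂z = 12*x^2*z - x + 6*z^2
∇·V = 12*x^2*z - x + 3*y*z + 6*z^2 - z
At (-1, -2, 2): 35.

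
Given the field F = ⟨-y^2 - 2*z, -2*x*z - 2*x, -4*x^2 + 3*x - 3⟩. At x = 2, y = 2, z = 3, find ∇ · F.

∂F₁/∂x = 0
∂F₂/∂y = 0
∂F₃/∂z = 0
∇·F = 0
At (2, 2, 3): 0.

0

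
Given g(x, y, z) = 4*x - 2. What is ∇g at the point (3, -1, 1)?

∂g/∂x = 4
∂g/∂y = 0
∂g/∂z = 0
∇g = (4, 0, 0)
At (3, -1, 1): (4, 0, 0).

(4, 0, 0)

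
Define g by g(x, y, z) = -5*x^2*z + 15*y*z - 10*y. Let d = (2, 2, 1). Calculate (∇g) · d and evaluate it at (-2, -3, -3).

-295

∂g/∂x = -10*x*z
∂g/∂y = 15*z - 10
∂g/∂z = -5*x^2 + 15*y
∇g at (-2, -3, -3) = (-60, -55, -65)
∇g · d = (-60)(2) + (-55)(2) + (-65)(1) = -295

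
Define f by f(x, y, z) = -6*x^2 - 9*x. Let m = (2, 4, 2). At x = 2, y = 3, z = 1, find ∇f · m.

-66

∂f/∂x = -12*x - 9
∂f/∂y = 0
∂f/∂z = 0
∇f at (2, 3, 1) = (-33, 0, 0)
∇f · m = (-33)(2) + (0)(4) + (0)(2) = -66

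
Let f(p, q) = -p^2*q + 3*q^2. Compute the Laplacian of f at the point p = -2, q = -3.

12

∂²f/∂p² = -2*q
∂²f/∂q² = 6
∇²f = -2*q + 6
At (-2, -3): 12.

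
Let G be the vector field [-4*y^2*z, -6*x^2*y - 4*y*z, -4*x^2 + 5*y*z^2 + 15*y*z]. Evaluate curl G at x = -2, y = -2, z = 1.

(12, -32, -64)

(∇×G)₁ = ∂G₃/∂y − ∂G₂/∂z = 4*y + 5*z^2 + 15*z
(∇×G)₂ = ∂G₁/∂z − ∂G₃/∂x = 8*x - 4*y^2
(∇×G)₃ = ∂G₂/∂x − ∂G₁/∂y = -12*x*y + 8*y*z
∇×G = (4*y + 5*z^2 + 15*z, 8*x - 4*y^2, -12*x*y + 8*y*z)
At (-2, -2, 1): (12, -32, -64).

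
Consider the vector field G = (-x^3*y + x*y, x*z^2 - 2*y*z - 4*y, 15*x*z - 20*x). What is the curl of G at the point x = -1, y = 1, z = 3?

(∇×G)₁ = ∂G₃/∂y − ∂G₂/∂z = -2*x*z + 2*y
(∇×G)₂ = ∂G₁/∂z − ∂G₃/∂x = -15*z + 20
(∇×G)₃ = ∂G₂/∂x − ∂G₁/∂y = x^3 - x + z^2
∇×G = (-2*x*z + 2*y, -15*z + 20, x^3 - x + z^2)
At (-1, 1, 3): (8, -25, 9).

(8, -25, 9)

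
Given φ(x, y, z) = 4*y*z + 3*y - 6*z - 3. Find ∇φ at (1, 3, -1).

(0, -1, 6)

∂φ/∂x = 0
∂φ/∂y = 4*z + 3
∂φ/∂z = 4*y - 6
∇φ = (0, 4*z + 3, 4*y - 6)
At (1, 3, -1): (0, -1, 6).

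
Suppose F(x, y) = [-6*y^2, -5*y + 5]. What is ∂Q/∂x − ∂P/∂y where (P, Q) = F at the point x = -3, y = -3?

∂F₂/∂x = 0
∂F₁/∂y = -12*y
Scalar curl = 12*y
At (-3, -3): -36.

-36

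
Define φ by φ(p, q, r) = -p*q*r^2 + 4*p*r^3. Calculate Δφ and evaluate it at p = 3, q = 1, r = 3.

∂²φ/∂p² = 0
∂²φ/∂q² = 0
∂²φ/∂r² = 2*p*(-q + 12*r)
∇²φ = -2*p*q + 24*p*r
At (3, 1, 3): 210.

210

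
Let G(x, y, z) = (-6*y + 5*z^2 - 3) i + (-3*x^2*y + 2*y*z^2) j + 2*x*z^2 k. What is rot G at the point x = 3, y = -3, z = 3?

(∇×G)₁ = ∂G₃/∂y − ∂G₂/∂z = -4*y*z
(∇×G)₂ = ∂G₁/∂z − ∂G₃/∂x = -2*z^2 + 10*z
(∇×G)₃ = ∂G₂/∂x − ∂G₁/∂y = -6*x*y + 6
∇×G = (-4*y*z, -2*z^2 + 10*z, -6*x*y + 6)
At (3, -3, 3): (36, 12, 60).

(36, 12, 60)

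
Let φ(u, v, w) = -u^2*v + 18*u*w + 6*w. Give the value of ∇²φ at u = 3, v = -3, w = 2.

∂²φ/∂u² = -2*v
∂²φ/∂v² = 0
∂²φ/∂w² = 0
∇²φ = -2*v
At (3, -3, 2): 6.

6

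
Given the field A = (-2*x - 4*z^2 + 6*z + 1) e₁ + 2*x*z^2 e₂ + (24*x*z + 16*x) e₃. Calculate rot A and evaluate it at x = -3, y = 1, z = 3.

(36, -106, 18)

(∇×A)₁ = ∂A₃/∂y − ∂A₂/∂z = -4*x*z
(∇×A)₂ = ∂A₁/∂z − ∂A₃/∂x = -32*z - 10
(∇×A)₃ = ∂A₂/∂x − ∂A₁/∂y = 2*z^2
∇×A = (-4*x*z, -32*z - 10, 2*z^2)
At (-3, 1, 3): (36, -106, 18).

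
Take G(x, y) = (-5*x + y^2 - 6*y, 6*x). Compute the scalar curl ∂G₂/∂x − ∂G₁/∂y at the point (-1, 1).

10

∂G₂/∂x = 6
∂G₁/∂y = 2*y - 6
Scalar curl = -2*y + 12
At (-1, 1): 10.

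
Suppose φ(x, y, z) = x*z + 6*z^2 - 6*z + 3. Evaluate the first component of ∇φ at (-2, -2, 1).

(∇φ)_1 = ∂φ/∂x = z
At (-2, -2, 1): 1.

1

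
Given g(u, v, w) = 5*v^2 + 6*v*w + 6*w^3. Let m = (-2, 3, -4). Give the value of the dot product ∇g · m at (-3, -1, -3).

∂g/∂u = 0
∂g/∂v = 10*v + 6*w
∂g/∂w = 6*v + 18*w^2
∇g at (-3, -1, -3) = (0, -28, 156)
∇g · m = (0)(-2) + (-28)(3) + (156)(-4) = -708

-708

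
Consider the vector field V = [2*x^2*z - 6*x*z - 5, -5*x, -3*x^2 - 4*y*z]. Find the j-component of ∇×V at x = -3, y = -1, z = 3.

18

(∇×V)_2 = ∂V₁/∂z − ∂V₃/∂x
= 2*x^2 - 6*x − (-6*x)
= 2*x^2
At (-3, -1, 3): 18.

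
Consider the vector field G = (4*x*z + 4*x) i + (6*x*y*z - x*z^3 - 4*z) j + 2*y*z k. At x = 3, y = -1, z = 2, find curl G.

(∇×G)₁ = ∂G₃/∂y − ∂G₂/∂z = -6*x*y + 3*x*z^2 + 2*z + 4
(∇×G)₂ = ∂G₁/∂z − ∂G₃/∂x = 4*x
(∇×G)₃ = ∂G₂/∂x − ∂G₁/∂y = 6*y*z - z^3
∇×G = (-6*x*y + 3*x*z^2 + 2*z + 4, 4*x, 6*y*z - z^3)
At (3, -1, 2): (62, 12, -20).

(62, 12, -20)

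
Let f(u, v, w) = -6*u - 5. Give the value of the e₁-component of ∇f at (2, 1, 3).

(∇f)_1 = ∂f/∂u = -6
At (2, 1, 3): -6.

-6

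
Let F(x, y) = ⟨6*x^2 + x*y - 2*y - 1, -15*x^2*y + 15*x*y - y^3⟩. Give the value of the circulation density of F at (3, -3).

∂F₂/∂x = -30*x*y + 15*y
∂F₁/∂y = x - 2
Scalar curl = -30*x*y - x + 15*y + 2
At (3, -3): 224.

224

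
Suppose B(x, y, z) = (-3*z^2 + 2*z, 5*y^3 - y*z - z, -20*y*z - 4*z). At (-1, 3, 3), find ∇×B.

(∇×B)₁ = ∂B₃/∂y − ∂B₂/∂z = y - 20*z + 1
(∇×B)₂ = ∂B₁/∂z − ∂B₃/∂x = -6*z + 2
(∇×B)₃ = ∂B₂/∂x − ∂B₁/∂y = 0
∇×B = (y - 20*z + 1, -6*z + 2, 0)
At (-1, 3, 3): (-56, -16, 0).

(-56, -16, 0)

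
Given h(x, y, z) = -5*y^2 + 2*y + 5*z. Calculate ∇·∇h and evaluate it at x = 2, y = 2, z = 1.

∂²h/∂x² = 0
∂²h/∂y² = -10
∂²h/∂z² = 0
∇²h = -10
At (2, 2, 1): -10.

-10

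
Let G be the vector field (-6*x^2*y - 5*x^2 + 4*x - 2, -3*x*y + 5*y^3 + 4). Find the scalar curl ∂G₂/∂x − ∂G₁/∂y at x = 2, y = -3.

33

∂G₂/∂x = -3*y
∂G₁/∂y = -6*x^2
Scalar curl = 6*x^2 - 3*y
At (2, -3): 33.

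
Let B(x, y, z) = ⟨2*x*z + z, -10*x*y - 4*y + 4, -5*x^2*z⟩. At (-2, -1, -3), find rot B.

(0, 57, 10)

(∇×B)₁ = ∂B₃/∂y − ∂B₂/∂z = 0
(∇×B)₂ = ∂B₁/∂z − ∂B₃/∂x = 10*x*z + 2*x + 1
(∇×B)₃ = ∂B₂/∂x − ∂B₁/∂y = -10*y
∇×B = (0, 10*x*z + 2*x + 1, -10*y)
At (-2, -1, -3): (0, 57, 10).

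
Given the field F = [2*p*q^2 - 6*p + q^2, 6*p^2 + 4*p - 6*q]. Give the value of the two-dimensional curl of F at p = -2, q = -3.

∂F₂/∂p = 12*p + 4
∂F₁/∂q = 4*p*q + 2*q
Scalar curl = -4*p*q + 12*p - 2*q + 4
At (-2, -3): -38.

-38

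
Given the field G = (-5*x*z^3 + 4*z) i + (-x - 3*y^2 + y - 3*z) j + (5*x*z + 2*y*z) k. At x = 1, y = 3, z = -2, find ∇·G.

∂G₁/∂x = -5*z^3
∂G₂/∂y = -6*y + 1
∂G₃/∂z = 5*x + 2*y
∇·G = 5*x - 4*y - 5*z^3 + 1
At (1, 3, -2): 34.

34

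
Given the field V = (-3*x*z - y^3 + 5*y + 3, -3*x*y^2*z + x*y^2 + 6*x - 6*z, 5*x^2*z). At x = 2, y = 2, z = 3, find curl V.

(∇×V)₁ = ∂V₃/∂y − ∂V₂/∂z = 3*x*y^2 + 6
(∇×V)₂ = ∂V₁/∂z − ∂V₃/∂x = -10*x*z - 3*x
(∇×V)₃ = ∂V₂/∂x − ∂V₁/∂y = -3*y^2*z + 4*y^2 + 1
∇×V = (3*x*y^2 + 6, -10*x*z - 3*x, -3*y^2*z + 4*y^2 + 1)
At (2, 2, 3): (30, -66, -19).

(30, -66, -19)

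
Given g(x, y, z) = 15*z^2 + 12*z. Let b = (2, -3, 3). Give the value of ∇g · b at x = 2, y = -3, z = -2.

-144

∂g/∂x = 0
∂g/∂y = 0
∂g/∂z = 30*z + 12
∇g at (2, -3, -2) = (0, 0, -48)
∇g · b = (0)(2) + (0)(-3) + (-48)(3) = -144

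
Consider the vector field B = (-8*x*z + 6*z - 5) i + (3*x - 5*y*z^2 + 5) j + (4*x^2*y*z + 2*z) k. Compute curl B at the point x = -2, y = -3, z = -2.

(28, 118, 3)

(∇×B)₁ = ∂B₃/∂y − ∂B₂/∂z = 4*x^2*z + 10*y*z
(∇×B)₂ = ∂B₁/∂z − ∂B₃/∂x = -8*x*y*z - 8*x + 6
(∇×B)₃ = ∂B₂/∂x − ∂B₁/∂y = 3
∇×B = (4*x^2*z + 10*y*z, -8*x*y*z - 8*x + 6, 3)
At (-2, -3, -2): (28, 118, 3).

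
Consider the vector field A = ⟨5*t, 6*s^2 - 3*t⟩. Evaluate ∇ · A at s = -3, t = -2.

∂A₁/∂s = 0
∂A₂/∂t = -3
∇·A = -3
At (-3, -2): -3.

-3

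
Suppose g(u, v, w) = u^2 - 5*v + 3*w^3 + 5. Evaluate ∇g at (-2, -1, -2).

∂g/∂u = 2*u
∂g/∂v = -5
∂g/∂w = 9*w^2
∇g = (2*u, -5, 9*w^2)
At (-2, -1, -2): (-4, -5, 36).

(-4, -5, 36)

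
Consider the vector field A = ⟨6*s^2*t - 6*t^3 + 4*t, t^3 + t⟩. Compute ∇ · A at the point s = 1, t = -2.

∂A₁/∂s = 12*s*t
∂A₂/∂t = 3*t^2 + 1
∇·A = 12*s*t + 3*t^2 + 1
At (1, -2): -11.

-11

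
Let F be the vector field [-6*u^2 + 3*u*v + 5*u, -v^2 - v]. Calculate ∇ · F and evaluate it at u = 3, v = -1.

∂F₁/∂u = -12*u + 3*v + 5
∂F₂/∂v = -2*v - 1
∇·F = -12*u + v + 4
At (3, -1): -33.

-33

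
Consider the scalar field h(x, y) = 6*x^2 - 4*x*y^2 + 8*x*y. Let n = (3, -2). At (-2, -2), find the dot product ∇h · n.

∂h/∂x = 12*x - 4*y^2 + 8*y
∂h/∂y = -8*x*y + 8*x
∇h at (-2, -2) = (-56, -48)
∇h · n = (-56)(3) + (-48)(-2) = -72

-72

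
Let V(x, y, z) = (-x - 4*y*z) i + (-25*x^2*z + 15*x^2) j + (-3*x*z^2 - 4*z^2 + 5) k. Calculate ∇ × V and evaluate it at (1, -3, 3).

(25, 39, -108)

(∇×V)₁ = ∂V₃/∂y − ∂V₂/∂z = 25*x^2
(∇×V)₂ = ∂V₁/∂z − ∂V₃/∂x = -4*y + 3*z^2
(∇×V)₃ = ∂V₂/∂x − ∂V₁/∂y = -50*x*z + 30*x + 4*z
∇×V = (25*x^2, -4*y + 3*z^2, -50*x*z + 30*x + 4*z)
At (1, -3, 3): (25, 39, -108).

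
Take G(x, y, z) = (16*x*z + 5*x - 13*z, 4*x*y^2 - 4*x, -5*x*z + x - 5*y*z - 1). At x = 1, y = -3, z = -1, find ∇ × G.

(∇×G)₁ = ∂G₃/∂y − ∂G₂/∂z = -5*z
(∇×G)₂ = ∂G₁/∂z − ∂G₃/∂x = 16*x + 5*z - 14
(∇×G)₃ = ∂G₂/∂x − ∂G₁/∂y = 4*y^2 - 4
∇×G = (-5*z, 16*x + 5*z - 14, 4*y^2 - 4)
At (1, -3, -1): (5, -3, 32).

(5, -3, 32)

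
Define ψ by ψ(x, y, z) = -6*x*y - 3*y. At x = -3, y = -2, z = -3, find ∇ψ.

∂ψ/∂x = -6*y
∂ψ/∂y = -6*x - 3
∂ψ/∂z = 0
∇ψ = (-6*y, -6*x - 3, 0)
At (-3, -2, -3): (12, 15, 0).

(12, 15, 0)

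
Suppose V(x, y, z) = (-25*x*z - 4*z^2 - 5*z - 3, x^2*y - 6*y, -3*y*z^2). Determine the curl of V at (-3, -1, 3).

(∇×V)₁ = ∂V₃/∂y − ∂V₂/∂z = -3*z^2
(∇×V)₂ = ∂V₁/∂z − ∂V₃/∂x = -25*x - 8*z - 5
(∇×V)₃ = ∂V₂/∂x − ∂V₁/∂y = 2*x*y
∇×V = (-3*z^2, -25*x - 8*z - 5, 2*x*y)
At (-3, -1, 3): (-27, 46, 6).

(-27, 46, 6)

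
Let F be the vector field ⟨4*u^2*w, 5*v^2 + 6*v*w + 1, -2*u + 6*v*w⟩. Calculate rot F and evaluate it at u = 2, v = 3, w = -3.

(-36, 18, 0)

(∇×F)₁ = ∂F₃/∂v − ∂F₂/∂w = -6*v + 6*w
(∇×F)₂ = ∂F₁/∂w − ∂F₃/∂u = 4*u^2 + 2
(∇×F)₃ = ∂F₂/∂u − ∂F₁/∂v = 0
∇×F = (-6*v + 6*w, 4*u^2 + 2, 0)
At (2, 3, -3): (-36, 18, 0).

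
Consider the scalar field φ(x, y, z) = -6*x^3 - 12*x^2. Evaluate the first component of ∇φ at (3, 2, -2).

(∇φ)_1 = ∂φ/∂x = -18*x^2 - 24*x
At (3, 2, -2): -234.

-234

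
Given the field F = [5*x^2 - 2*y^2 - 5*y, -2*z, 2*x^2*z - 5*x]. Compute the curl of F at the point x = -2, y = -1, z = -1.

(2, -3, 1)

(∇×F)₁ = ∂F₃/∂y − ∂F₂/∂z = 2
(∇×F)₂ = ∂F₁/∂z − ∂F₃/∂x = -4*x*z + 5
(∇×F)₃ = ∂F₂/∂x − ∂F₁/∂y = 4*y + 5
∇×F = (2, -4*x*z + 5, 4*y + 5)
At (-2, -1, -1): (2, -3, 1).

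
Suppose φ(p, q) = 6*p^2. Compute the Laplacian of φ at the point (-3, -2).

∂²φ/∂p² = 12
∂²φ/∂q² = 0
∇²φ = 12
At (-3, -2): 12.

12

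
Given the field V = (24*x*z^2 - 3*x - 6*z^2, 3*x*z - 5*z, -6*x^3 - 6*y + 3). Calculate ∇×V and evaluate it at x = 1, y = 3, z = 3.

(∇×V)₁ = ∂V₃/∂y − ∂V₂/∂z = -3*x - 1
(∇×V)₂ = ∂V₁/∂z − ∂V₃/∂x = 18*x^2 + 48*x*z - 12*z
(∇×V)₃ = ∂V₂/∂x − ∂V₁/∂y = 3*z
∇×V = (-3*x - 1, 18*x^2 + 48*x*z - 12*z, 3*z)
At (1, 3, 3): (-4, 126, 9).

(-4, 126, 9)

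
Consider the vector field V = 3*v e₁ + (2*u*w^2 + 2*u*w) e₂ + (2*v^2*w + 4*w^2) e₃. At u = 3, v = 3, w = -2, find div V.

2

∂V₁/∂u = 0
∂V₂/∂v = 0
∂V₃/∂w = 2*v^2 + 8*w
∇·V = 2*v^2 + 8*w
At (3, 3, -2): 2.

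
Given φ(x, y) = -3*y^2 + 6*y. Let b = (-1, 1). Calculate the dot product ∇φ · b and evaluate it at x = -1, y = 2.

-6

∂φ/∂x = 0
∂φ/∂y = -6*y + 6
∇φ at (-1, 2) = (0, -6)
∇φ · b = (0)(-1) + (-6)(1) = -6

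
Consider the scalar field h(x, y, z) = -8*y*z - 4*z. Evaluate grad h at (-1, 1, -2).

(0, 16, -12)

∂h/∂x = 0
∂h/∂y = -8*z
∂h/∂z = -8*y - 4
∇h = (0, -8*z, -8*y - 4)
At (-1, 1, -2): (0, 16, -12).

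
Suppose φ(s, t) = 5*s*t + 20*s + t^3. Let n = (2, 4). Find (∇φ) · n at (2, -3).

∂φ/∂s = 5*t + 20
∂φ/∂t = 5*s + 3*t^2
∇φ at (2, -3) = (5, 37)
∇φ · n = (5)(2) + (37)(4) = 158

158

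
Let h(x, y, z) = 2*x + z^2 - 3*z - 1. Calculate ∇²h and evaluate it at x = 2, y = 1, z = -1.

2

∂²h/∂x² = 0
∂²h/∂y² = 0
∂²h/∂z² = 2
∇²h = 2
At (2, 1, -1): 2.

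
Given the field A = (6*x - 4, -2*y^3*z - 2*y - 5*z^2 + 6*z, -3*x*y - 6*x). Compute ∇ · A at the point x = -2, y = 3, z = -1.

∂A₁/∂x = 6
∂A₂/∂y = -6*y^2*z - 2
∂A₃/∂z = 0
∇·A = -6*y^2*z + 4
At (-2, 3, -1): 58.

58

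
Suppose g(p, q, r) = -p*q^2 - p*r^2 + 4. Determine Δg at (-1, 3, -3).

4

∂²g/∂p² = 0
∂²g/∂q² = -2*p
∂²g/∂r² = -2*p
∇²g = -4*p
At (-1, 3, -3): 4.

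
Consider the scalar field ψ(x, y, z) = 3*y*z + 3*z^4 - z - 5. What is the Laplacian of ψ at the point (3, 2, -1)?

36

∂²ψ/∂x² = 0
∂²ψ/∂y² = 0
∂²ψ/∂z² = 36*z^2
∇²ψ = 36*z^2
At (3, 2, -1): 36.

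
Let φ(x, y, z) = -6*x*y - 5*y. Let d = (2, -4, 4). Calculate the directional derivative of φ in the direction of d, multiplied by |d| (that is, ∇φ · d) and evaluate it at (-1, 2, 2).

∂φ/∂x = -6*y
∂φ/∂y = -6*x - 5
∂φ/∂z = 0
∇φ at (-1, 2, 2) = (-12, 1, 0)
∇φ · d = (-12)(2) + (1)(-4) + (0)(4) = -28

-28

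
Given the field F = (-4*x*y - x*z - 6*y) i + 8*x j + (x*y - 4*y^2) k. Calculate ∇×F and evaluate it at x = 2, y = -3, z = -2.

(∇×F)₁ = ∂F₃/∂y − ∂F₂/∂z = x - 8*y
(∇×F)₂ = ∂F₁/∂z − ∂F₃/∂x = -x - y
(∇×F)₃ = ∂F₂/∂x − ∂F₁/∂y = 4*x + 14
∇×F = (x - 8*y, -x - y, 4*x + 14)
At (2, -3, -2): (26, 1, 22).

(26, 1, 22)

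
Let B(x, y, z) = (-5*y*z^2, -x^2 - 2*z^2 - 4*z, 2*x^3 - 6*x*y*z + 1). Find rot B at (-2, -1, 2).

(∇×B)₁ = ∂B₃/∂y − ∂B₂/∂z = -6*x*z + 4*z + 4
(∇×B)₂ = ∂B₁/∂z − ∂B₃/∂x = -6*x^2 - 4*y*z
(∇×B)₃ = ∂B₂/∂x − ∂B₁/∂y = -2*x + 5*z^2
∇×B = (-6*x*z + 4*z + 4, -6*x^2 - 4*y*z, -2*x + 5*z^2)
At (-2, -1, 2): (36, -16, 24).

(36, -16, 24)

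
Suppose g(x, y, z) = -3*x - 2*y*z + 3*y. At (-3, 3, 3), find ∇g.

∂g/∂x = -3
∂g/∂y = -2*z + 3
∂g/∂z = -2*y
∇g = (-3, -2*z + 3, -2*y)
At (-3, 3, 3): (-3, -3, -6).

(-3, -3, -6)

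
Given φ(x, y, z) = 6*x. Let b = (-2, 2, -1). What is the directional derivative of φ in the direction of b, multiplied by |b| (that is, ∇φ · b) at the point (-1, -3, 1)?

-12

∂φ/∂x = 6
∂φ/∂y = 0
∂φ/∂z = 0
∇φ at (-1, -3, 1) = (6, 0, 0)
∇φ · b = (6)(-2) + (0)(2) + (0)(-1) = -12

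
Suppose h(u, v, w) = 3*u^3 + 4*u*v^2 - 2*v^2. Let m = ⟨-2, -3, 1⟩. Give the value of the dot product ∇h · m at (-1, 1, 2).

10

∂h/∂u = 9*u^2 + 4*v^2
∂h/∂v = 8*u*v - 4*v
∂h/∂w = 0
∇h at (-1, 1, 2) = (13, -12, 0)
∇h · m = (13)(-2) + (-12)(-3) + (0)(1) = 10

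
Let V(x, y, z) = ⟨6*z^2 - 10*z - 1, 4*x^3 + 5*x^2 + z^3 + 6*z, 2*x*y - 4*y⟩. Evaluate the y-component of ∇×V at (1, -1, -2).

(∇×V)_2 = ∂V₁/∂z − ∂V₃/∂x
= 12*z - 10 − (2*y)
= -2*y + 12*z - 10
At (1, -1, -2): -32.

-32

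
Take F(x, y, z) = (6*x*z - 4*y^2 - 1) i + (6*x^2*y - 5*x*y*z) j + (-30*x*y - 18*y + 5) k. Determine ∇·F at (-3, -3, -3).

∂F₁/∂x = 6*z
∂F₂/∂y = 6*x^2 - 5*x*z
∂F₃/∂z = 0
∇·F = 6*x^2 - 5*x*z + 6*z
At (-3, -3, -3): -9.

-9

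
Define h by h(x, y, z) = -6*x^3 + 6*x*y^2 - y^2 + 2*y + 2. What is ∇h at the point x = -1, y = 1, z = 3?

∂h/∂x = -18*x^2 + 6*y^2
∂h/∂y = 12*x*y - 2*y + 2
∂h/∂z = 0
∇h = (-18*x^2 + 6*y^2, 12*x*y - 2*y + 2, 0)
At (-1, 1, 3): (-12, -12, 0).

(-12, -12, 0)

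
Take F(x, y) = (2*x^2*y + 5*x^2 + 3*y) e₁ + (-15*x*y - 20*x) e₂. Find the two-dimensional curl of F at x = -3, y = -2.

∂F₂/∂x = -15*y - 20
∂F₁/∂y = 2*x^2 + 3
Scalar curl = -2*x^2 - 15*y - 23
At (-3, -2): -11.

-11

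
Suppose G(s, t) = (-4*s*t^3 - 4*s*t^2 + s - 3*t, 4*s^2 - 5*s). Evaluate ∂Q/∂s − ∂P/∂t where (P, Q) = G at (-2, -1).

∂G₂/∂s = 8*s - 5
∂G₁/∂t = -12*s*t^2 - 8*s*t - 3
Scalar curl = 12*s*t^2 + 8*s*t + 8*s - 2
At (-2, -1): -26.

-26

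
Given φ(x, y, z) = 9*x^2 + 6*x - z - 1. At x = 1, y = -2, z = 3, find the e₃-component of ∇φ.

(∇φ)_3 = ∂φ/∂z = -1
At (1, -2, 3): -1.

-1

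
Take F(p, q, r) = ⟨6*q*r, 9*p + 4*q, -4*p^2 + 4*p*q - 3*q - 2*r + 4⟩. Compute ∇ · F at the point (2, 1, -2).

2

∂F₁/∂p = 0
∂F₂/∂q = 4
∂F₃/∂r = -2
∇·F = 2
At (2, 1, -2): 2.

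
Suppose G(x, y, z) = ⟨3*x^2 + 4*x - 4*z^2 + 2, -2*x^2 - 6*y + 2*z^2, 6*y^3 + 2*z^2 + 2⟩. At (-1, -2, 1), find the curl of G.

(∇×G)₁ = ∂G₃/∂y − ∂G₂/∂z = 18*y^2 - 4*z
(∇×G)₂ = ∂G₁/∂z − ∂G₃/∂x = -8*z
(∇×G)₃ = ∂G₂/∂x − ∂G₁/∂y = -4*x
∇×G = (18*y^2 - 4*z, -8*z, -4*x)
At (-1, -2, 1): (68, -8, 4).

(68, -8, 4)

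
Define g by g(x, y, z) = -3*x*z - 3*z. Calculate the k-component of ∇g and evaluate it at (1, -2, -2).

-6

(∇g)_3 = ∂g/∂z = -3*x - 3
At (1, -2, -2): -6.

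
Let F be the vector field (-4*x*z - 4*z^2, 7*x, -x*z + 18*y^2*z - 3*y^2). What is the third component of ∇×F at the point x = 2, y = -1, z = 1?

(∇×F)_3 = ∂F₂/∂x − ∂F₁/∂y
= 7 − (0)
= 7
At (2, -1, 1): 7.

7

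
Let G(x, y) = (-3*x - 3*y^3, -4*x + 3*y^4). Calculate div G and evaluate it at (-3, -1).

∂G₁/∂x = -3
∂G₂/∂y = 12*y^3
∇·G = 12*y^3 - 3
At (-3, -1): -15.

-15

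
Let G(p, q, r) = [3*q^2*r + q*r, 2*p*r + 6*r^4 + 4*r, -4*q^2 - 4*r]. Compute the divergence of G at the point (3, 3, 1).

∂G₁/∂p = 0
∂G₂/∂q = 0
∂G₃/∂r = -4
∇·G = -4
At (3, 3, 1): -4.

-4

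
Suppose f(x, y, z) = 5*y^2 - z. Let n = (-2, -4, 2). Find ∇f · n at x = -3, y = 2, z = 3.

-82

∂f/∂x = 0
∂f/∂y = 10*y
∂f/∂z = -1
∇f at (-3, 2, 3) = (0, 20, -1)
∇f · n = (0)(-2) + (20)(-4) + (-1)(2) = -82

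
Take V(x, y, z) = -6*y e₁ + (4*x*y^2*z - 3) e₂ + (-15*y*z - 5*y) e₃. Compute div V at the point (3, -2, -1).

∂V₁/∂x = 0
∂V₂/∂y = 8*x*y*z
∂V₃/∂z = -15*y
∇·V = 8*x*y*z - 15*y
At (3, -2, -1): 78.

78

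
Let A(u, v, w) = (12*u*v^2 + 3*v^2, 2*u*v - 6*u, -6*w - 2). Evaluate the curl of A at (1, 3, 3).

(∇×A)₁ = ∂A₃/∂v − ∂A₂/∂w = 0
(∇×A)₂ = ∂A₁/∂w − ∂A₃/∂u = 0
(∇×A)₃ = ∂A₂/∂u − ∂A₁/∂v = -24*u*v - 4*v - 6
∇×A = (0, 0, -24*u*v - 4*v - 6)
At (1, 3, 3): (0, 0, -90).

(0, 0, -90)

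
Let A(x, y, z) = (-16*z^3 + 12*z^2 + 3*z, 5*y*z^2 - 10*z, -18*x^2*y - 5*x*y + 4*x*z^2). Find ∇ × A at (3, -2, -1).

(∇×A)₁ = ∂A₃/∂y − ∂A₂/∂z = -18*x^2 - 5*x - 10*y*z + 10
(∇×A)₂ = ∂A₁/∂z − ∂A₃/∂x = 36*x*y + 5*y - 52*z^2 + 24*z + 3
(∇×A)₃ = ∂A₂/∂x − ∂A₁/∂y = 0
∇×A = (-18*x^2 - 5*x - 10*y*z + 10, 36*x*y + 5*y - 52*z^2 + 24*z + 3, 0)
At (3, -2, -1): (-187, -299, 0).

(-187, -299, 0)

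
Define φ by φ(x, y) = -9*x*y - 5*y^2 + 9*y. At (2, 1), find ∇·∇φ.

-10

∂²φ/∂x² = 0
∂²φ/∂y² = -10
∇²φ = -10
At (2, 1): -10.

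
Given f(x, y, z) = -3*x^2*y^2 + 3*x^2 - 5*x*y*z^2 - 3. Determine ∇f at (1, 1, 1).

∂f/∂x = -6*x*y^2 + 6*x - 5*y*z^2
∂f/∂y = -6*x^2*y - 5*x*z^2
∂f/∂z = -10*x*y*z
∇f = (-6*x*y^2 + 6*x - 5*y*z^2, -6*x^2*y - 5*x*z^2, -10*x*y*z)
At (1, 1, 1): (-5, -11, -10).

(-5, -11, -10)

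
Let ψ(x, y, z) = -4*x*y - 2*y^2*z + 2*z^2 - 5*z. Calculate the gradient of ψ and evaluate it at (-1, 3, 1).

∂ψ/∂x = -4*y
∂ψ/∂y = -4*x - 4*y*z
∂ψ/∂z = -2*y^2 + 4*z - 5
∇ψ = (-4*y, -4*x - 4*y*z, -2*y^2 + 4*z - 5)
At (-1, 3, 1): (-12, -8, -19).

(-12, -8, -19)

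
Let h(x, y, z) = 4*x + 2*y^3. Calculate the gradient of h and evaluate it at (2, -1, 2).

(4, 6, 0)

∂h/∂x = 4
∂h/∂y = 6*y^2
∂h/∂z = 0
∇h = (4, 6*y^2, 0)
At (2, -1, 2): (4, 6, 0).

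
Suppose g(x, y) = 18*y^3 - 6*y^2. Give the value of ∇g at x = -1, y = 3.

∂g/∂x = 0
∂g/∂y = 54*y^2 - 12*y
∇g = (0, 54*y^2 - 12*y)
At (-1, 3): (0, 450).

(0, 450)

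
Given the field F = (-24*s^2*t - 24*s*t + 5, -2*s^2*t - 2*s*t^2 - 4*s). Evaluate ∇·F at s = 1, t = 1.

-78

∂F₁/∂s = -48*s*t - 24*t
∂F₂/∂t = -2*s^2 - 4*s*t
∇·F = -2*s^2 - 52*s*t - 24*t
At (1, 1): -78.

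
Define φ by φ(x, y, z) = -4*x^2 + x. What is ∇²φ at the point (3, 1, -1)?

-8

∂²φ/∂x² = -8
∂²φ/∂y² = 0
∂²φ/∂z² = 0
∇²φ = -8
At (3, 1, -1): -8.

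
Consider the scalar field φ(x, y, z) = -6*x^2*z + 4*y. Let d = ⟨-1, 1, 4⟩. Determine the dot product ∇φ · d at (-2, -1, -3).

∂φ/∂x = -12*x*z
∂φ/∂y = 4
∂φ/∂z = -6*x^2
∇φ at (-2, -1, -3) = (-72, 4, -24)
∇φ · d = (-72)(-1) + (4)(1) + (-24)(4) = -20

-20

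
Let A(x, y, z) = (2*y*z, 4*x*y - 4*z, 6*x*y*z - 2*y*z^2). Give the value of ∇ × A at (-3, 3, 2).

(∇×A)₁ = ∂A₃/∂y − ∂A₂/∂z = 6*x*z - 2*z^2 + 4
(∇×A)₂ = ∂A₁/∂z − ∂A₃/∂x = -6*y*z + 2*y
(∇×A)₃ = ∂A₂/∂x − ∂A₁/∂y = 4*y - 2*z
∇×A = (6*x*z - 2*z^2 + 4, -6*y*z + 2*y, 4*y - 2*z)
At (-3, 3, 2): (-40, -30, 8).

(-40, -30, 8)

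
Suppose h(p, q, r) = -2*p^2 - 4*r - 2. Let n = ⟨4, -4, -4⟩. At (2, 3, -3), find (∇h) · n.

∂h/∂p = -4*p
∂h/∂q = 0
∂h/∂r = -4
∇h at (2, 3, -3) = (-8, 0, -4)
∇h · n = (-8)(4) + (0)(-4) + (-4)(-4) = -16

-16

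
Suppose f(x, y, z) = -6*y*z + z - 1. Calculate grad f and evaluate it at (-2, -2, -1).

∂f/∂x = 0
∂f/∂y = -6*z
∂f/∂z = -6*y + 1
∇f = (0, -6*z, -6*y + 1)
At (-2, -2, -1): (0, 6, 13).

(0, 6, 13)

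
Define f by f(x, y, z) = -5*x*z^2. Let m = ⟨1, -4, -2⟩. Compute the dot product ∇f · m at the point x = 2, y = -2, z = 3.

75

∂f/∂x = -5*z^2
∂f/∂y = 0
∂f/∂z = -10*x*z
∇f at (2, -2, 3) = (-45, 0, -60)
∇f · m = (-45)(1) + (0)(-4) + (-60)(-2) = 75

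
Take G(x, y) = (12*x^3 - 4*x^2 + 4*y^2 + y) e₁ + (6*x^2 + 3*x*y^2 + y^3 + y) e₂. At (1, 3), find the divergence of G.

∂G₁/∂x = 36*x^2 - 8*x
∂G₂/∂y = 6*x*y + 3*y^2 + 1
∇·G = 36*x^2 + 6*x*y - 8*x + 3*y^2 + 1
At (1, 3): 74.

74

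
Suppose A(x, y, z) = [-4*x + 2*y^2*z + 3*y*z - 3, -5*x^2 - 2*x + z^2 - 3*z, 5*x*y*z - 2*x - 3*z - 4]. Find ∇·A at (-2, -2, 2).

13

∂A₁/∂x = -4
∂A₂/∂y = 0
∂A₃/∂z = 5*x*y - 3
∇·A = 5*x*y - 7
At (-2, -2, 2): 13.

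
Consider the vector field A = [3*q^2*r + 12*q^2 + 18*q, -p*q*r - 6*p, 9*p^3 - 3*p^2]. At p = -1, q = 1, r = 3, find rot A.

(∇×A)₁ = ∂A₃/∂q − ∂A₂/∂r = p*q
(∇×A)₂ = ∂A₁/∂r − ∂A₃/∂p = -27*p^2 + 6*p + 3*q^2
(∇×A)₃ = ∂A₂/∂p − ∂A₁/∂q = -7*q*r - 24*q - 24
∇×A = (p*q, -27*p^2 + 6*p + 3*q^2, -7*q*r - 24*q - 24)
At (-1, 1, 3): (-1, -30, -69).

(-1, -30, -69)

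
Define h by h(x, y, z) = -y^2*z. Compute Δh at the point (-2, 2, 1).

-2

∂²h/∂x² = 0
∂²h/∂y² = -2*z
∂²h/∂z² = 0
∇²h = -2*z
At (-2, 2, 1): -2.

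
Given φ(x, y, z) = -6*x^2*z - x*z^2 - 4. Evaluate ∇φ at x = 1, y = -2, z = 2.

∂φ/∂x = -12*x*z - z^2
∂φ/∂y = 0
∂φ/∂z = -6*x^2 - 2*x*z
∇φ = (-12*x*z - z^2, 0, -6*x^2 - 2*x*z)
At (1, -2, 2): (-28, 0, -10).

(-28, 0, -10)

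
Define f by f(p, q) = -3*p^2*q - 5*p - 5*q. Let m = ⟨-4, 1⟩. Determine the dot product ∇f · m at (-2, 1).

-45

∂f/∂p = -6*p*q - 5
∂f/∂q = -3*p^2 - 5
∇f at (-2, 1) = (7, -17)
∇f · m = (7)(-4) + (-17)(1) = -45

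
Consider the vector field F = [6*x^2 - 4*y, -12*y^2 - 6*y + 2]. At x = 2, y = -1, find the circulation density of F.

4

∂F₂/∂x = 0
∂F₁/∂y = -4
Scalar curl = 4
At (2, -1): 4.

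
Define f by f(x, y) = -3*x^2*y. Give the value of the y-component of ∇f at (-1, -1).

(∇f)_2 = ∂f/∂y = -3*x^2
At (-1, -1): -3.

-3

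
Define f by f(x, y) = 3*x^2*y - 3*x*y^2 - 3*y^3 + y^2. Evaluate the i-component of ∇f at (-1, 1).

(∇f)_1 = ∂f/∂x = 6*x*y - 3*y^2
At (-1, 1): -9.

-9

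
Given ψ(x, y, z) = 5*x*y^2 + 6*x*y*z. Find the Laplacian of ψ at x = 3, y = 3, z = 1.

∂²ψ/∂x² = 0
∂²ψ/∂y² = 10*x
∂²ψ/∂z² = 0
∇²ψ = 10*x
At (3, 3, 1): 30.

30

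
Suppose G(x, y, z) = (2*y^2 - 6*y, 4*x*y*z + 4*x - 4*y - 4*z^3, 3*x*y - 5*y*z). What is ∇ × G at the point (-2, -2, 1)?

(-15, 6, 10)

(∇×G)₁ = ∂G₃/∂y − ∂G₂/∂z = -4*x*y + 3*x + 12*z^2 - 5*z
(∇×G)₂ = ∂G₁/∂z − ∂G₃/∂x = -3*y
(∇×G)₃ = ∂G₂/∂x − ∂G₁/∂y = 4*y*z - 4*y + 10
∇×G = (-4*x*y + 3*x + 12*z^2 - 5*z, -3*y, 4*y*z - 4*y + 10)
At (-2, -2, 1): (-15, 6, 10).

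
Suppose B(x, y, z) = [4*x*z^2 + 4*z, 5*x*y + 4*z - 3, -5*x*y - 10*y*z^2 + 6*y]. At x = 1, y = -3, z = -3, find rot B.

(∇×B)₁ = ∂B₃/∂y − ∂B₂/∂z = -5*x - 10*z^2 + 2
(∇×B)₂ = ∂B₁/∂z − ∂B₃/∂x = 8*x*z + 5*y + 4
(∇×B)₃ = ∂B₂/∂x − ∂B₁/∂y = 5*y
∇×B = (-5*x - 10*z^2 + 2, 8*x*z + 5*y + 4, 5*y)
At (1, -3, -3): (-93, -35, -15).

(-93, -35, -15)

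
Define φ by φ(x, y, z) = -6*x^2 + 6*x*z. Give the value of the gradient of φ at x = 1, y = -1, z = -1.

(-18, 0, 6)

∂φ/∂x = -12*x + 6*z
∂φ/∂y = 0
∂φ/∂z = 6*x
∇φ = (-12*x + 6*z, 0, 6*x)
At (1, -1, -1): (-18, 0, 6).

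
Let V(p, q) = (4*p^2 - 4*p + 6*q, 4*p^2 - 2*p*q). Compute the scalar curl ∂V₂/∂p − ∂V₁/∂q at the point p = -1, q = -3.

-8

∂V₂/∂p = 8*p - 2*q
∂V₁/∂q = 6
Scalar curl = 8*p - 2*q - 6
At (-1, -3): -8.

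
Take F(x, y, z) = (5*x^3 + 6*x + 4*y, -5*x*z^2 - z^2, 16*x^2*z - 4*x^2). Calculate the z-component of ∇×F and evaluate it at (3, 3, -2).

-24

(∇×F)_3 = ∂F₂/∂x − ∂F₁/∂y
= -5*z^2 − (4)
= -5*z^2 - 4
At (3, 3, -2): -24.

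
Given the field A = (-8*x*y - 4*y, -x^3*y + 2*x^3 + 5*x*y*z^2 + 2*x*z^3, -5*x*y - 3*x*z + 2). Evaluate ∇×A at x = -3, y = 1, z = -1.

(∇×A)₁ = ∂A₃/∂y − ∂A₂/∂z = -10*x*y*z - 6*x*z^2 - 5*x
(∇×A)₂ = ∂A₁/∂z − ∂A₃/∂x = 5*y + 3*z
(∇×A)₃ = ∂A₂/∂x − ∂A₁/∂y = -3*x^2*y + 6*x^2 + 8*x + 5*y*z^2 + 2*z^3 + 4
∇×A = (-10*x*y*z - 6*x*z^2 - 5*x, 5*y + 3*z, -3*x^2*y + 6*x^2 + 8*x + 5*y*z^2 + 2*z^3 + 4)
At (-3, 1, -1): (3, 2, 10).

(3, 2, 10)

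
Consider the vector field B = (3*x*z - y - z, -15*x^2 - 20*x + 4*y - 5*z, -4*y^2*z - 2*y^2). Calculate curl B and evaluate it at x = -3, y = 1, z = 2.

(∇×B)₁ = ∂B₃/∂y − ∂B₂/∂z = -8*y*z - 4*y + 5
(∇×B)₂ = ∂B₁/∂z − ∂B₃/∂x = 3*x - 1
(∇×B)₃ = ∂B₂/∂x − ∂B₁/∂y = -30*x - 19
∇×B = (-8*y*z - 4*y + 5, 3*x - 1, -30*x - 19)
At (-3, 1, 2): (-15, -10, 71).

(-15, -10, 71)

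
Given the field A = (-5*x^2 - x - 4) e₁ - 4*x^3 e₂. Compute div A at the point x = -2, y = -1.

∂A₁/∂x = -10*x - 1
∂A₂/∂y = 0
∇·A = -10*x - 1
At (-2, -1): 19.

19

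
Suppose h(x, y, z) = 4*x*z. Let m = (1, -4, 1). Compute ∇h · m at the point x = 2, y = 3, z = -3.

-4

∂h/∂x = 4*z
∂h/∂y = 0
∂h/∂z = 4*x
∇h at (2, 3, -3) = (-12, 0, 8)
∇h · m = (-12)(1) + (0)(-4) + (8)(1) = -4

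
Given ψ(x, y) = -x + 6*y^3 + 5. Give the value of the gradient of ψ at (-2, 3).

(-1, 162)

∂ψ/∂x = -1
∂ψ/∂y = 18*y^2
∇ψ = (-1, 18*y^2)
At (-2, 3): (-1, 162).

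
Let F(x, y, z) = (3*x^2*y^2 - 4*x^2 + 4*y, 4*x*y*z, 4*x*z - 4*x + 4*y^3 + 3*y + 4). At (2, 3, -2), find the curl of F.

(87, 12, -100)

(∇×F)₁ = ∂F₃/∂y − ∂F₂/∂z = -4*x*y + 12*y^2 + 3
(∇×F)₂ = ∂F₁/∂z − ∂F₃/∂x = -4*z + 4
(∇×F)₃ = ∂F₂/∂x − ∂F₁/∂y = -6*x^2*y + 4*y*z - 4
∇×F = (-4*x*y + 12*y^2 + 3, -4*z + 4, -6*x^2*y + 4*y*z - 4)
At (2, 3, -2): (87, 12, -100).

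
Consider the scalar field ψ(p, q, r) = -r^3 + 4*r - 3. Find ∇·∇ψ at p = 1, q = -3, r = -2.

12

∂²ψ/∂p² = 0
∂²ψ/∂q² = 0
∂²ψ/∂r² = -6*r
∇²ψ = -6*r
At (1, -3, -2): 12.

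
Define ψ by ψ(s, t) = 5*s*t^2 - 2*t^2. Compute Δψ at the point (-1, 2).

∂²ψ/∂s² = 0
∂²ψ/∂t² = 2*(5*s - 2)
∇²ψ = 10*s - 4
At (-1, 2): -14.

-14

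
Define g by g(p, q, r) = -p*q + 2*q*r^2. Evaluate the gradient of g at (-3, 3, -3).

∂g/∂p = -q
∂g/∂q = -p + 2*r^2
∂g/∂r = 4*q*r
∇g = (-q, -p + 2*r^2, 4*q*r)
At (-3, 3, -3): (-3, 21, -36).

(-3, 21, -36)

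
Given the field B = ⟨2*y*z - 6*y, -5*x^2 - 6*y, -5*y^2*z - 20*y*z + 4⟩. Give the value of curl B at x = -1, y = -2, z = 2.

(0, -4, 12)

(∇×B)₁ = ∂B₃/∂y − ∂B₂/∂z = -10*y*z - 20*z
(∇×B)₂ = ∂B₁/∂z − ∂B₃/∂x = 2*y
(∇×B)₃ = ∂B₂/∂x − ∂B₁/∂y = -10*x - 2*z + 6
∇×B = (-10*y*z - 20*z, 2*y, -10*x - 2*z + 6)
At (-1, -2, 2): (0, -4, 12).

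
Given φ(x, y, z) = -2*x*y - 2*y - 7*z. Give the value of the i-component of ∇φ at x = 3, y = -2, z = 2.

(∇φ)_1 = ∂φ/∂x = -2*y
At (3, -2, 2): 4.

4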